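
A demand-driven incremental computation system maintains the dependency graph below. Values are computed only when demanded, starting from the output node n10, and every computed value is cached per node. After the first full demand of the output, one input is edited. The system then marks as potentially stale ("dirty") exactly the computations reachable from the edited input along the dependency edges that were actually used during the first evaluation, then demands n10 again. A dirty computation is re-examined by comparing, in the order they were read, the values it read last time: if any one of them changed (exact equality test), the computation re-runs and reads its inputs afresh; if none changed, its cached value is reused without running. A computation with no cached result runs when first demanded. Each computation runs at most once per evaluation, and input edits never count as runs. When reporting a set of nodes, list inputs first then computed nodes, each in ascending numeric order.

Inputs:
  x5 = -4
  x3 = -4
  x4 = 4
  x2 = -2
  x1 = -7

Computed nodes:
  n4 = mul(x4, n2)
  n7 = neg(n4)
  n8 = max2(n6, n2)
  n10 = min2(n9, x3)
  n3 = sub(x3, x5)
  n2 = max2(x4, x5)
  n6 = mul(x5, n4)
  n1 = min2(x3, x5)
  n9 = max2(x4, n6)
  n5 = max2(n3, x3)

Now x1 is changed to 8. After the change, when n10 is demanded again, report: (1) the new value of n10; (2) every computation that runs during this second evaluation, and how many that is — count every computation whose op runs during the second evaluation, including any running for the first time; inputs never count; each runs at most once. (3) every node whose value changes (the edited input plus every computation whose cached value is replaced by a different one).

New value of n10: -4.
Computations that run: none — 0 in total.
Values that change: x1.
Key observation: x1 is never demanded by the output, so the edit triggers no recomputation at all.

First evaluation (everything demanded from the output):
  n2 = max2(4, -4) = 4
  n4 = mul(4, 4) = 16
  n6 = mul(-4, 16) = -64
  n9 = max2(4, -64) = 4
  n10 = min2(4, -4) = -4

Propagation after the edit:
  x1 feeds no computation that the output demands — nothing is marked dirty and nothing runs.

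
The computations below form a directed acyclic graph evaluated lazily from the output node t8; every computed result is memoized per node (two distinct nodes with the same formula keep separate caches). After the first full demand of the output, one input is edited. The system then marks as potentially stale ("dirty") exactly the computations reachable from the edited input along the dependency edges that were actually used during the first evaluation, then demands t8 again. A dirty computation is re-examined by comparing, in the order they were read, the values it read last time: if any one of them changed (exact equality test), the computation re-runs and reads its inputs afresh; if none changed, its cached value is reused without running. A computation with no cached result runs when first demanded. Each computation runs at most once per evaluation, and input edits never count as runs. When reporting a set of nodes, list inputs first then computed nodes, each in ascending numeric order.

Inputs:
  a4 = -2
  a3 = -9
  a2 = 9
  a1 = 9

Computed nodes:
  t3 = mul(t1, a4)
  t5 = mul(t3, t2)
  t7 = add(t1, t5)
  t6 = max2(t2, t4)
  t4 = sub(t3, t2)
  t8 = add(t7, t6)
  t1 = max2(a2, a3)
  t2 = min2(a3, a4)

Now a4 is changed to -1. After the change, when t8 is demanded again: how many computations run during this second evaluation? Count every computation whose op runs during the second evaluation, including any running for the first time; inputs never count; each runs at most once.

7 computations run: t2, t3, t4, t5, t6, t7, t8.

First demand of the output computes:
  t1 = max2(9, -9) = 9
  t2 = min2(-9, -2) = -9
  t3 = mul(9, -2) = -18
  t4 = sub(-18, -9) = -9
  t5 = mul(-18, -9) = 162
  t6 = max2(-9, -9) = -9
  t7 = add(9, 162) = 171
  t8 = add(171, -9) = 162

After the edit, cleaning proceeds:
  t2: a read changed (a4 -2->-1) — executes, giving -9 — identical to its old value.
  t3: a read changed (a4 -2->-1) — executes, giving -9.
  t4: a read changed (t3 -18->-9) — executes, giving 0.
  t5: a read changed (t3 -18->-9) — executes, giving 81.
  t6: a read changed (t4 -9->0) — executes, giving 0.
  t7: a read changed (t5 162->81) — executes, giving 90.
  t8: a read changed (t7 171->90; t6 -9->0) — executes, giving 90.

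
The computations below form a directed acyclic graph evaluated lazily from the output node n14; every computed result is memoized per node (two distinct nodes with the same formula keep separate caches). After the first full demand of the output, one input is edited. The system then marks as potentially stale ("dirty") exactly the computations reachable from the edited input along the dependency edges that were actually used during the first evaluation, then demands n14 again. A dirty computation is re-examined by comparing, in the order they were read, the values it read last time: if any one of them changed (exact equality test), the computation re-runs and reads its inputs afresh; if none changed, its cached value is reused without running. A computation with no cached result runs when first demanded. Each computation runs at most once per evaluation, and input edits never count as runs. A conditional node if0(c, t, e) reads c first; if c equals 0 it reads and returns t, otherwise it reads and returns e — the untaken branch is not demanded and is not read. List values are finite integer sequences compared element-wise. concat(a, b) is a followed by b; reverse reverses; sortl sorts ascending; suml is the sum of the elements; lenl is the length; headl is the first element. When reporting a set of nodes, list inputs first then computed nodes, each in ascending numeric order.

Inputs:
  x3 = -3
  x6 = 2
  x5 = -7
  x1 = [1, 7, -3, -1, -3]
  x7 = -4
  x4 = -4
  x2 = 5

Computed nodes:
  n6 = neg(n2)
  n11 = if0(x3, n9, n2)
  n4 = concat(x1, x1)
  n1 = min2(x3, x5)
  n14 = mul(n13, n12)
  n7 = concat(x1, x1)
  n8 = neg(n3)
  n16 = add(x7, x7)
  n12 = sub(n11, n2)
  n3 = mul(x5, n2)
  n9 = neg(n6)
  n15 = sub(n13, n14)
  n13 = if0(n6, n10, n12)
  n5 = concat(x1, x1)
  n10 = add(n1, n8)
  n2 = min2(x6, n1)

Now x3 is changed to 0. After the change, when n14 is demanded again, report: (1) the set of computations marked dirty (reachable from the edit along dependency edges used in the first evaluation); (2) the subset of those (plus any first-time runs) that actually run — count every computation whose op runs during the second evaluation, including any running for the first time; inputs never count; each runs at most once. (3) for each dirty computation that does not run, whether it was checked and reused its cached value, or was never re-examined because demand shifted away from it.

The edit dirties: n1, n2, n6, n11, n12, n13, n14.
3 computations run: n1, n9, n11.
Cache hits after checking: n2, n6, n12, n13, n14.
Note the branch switch — n9 had no cache and runs now for the first time.

First demand of the output computes:
  n1 = min2(-3, -7) = -7
  n2 = min2(2, -7) = -7
  n6 = neg(-7) = 7
  n11 = if0(x3=-3 -> else branch n2) = -7
  n12 = sub(-7, -7) = 0
  n13 = if0(n6=7 -> else branch n12) = 0
  n14 = mul(0, 0) = 0

After the edit, cleaning proceeds:
  n1: a read changed (x3 -3->0) — executes, giving -7 — identical to its old value.
  n2: dirty, but its reads are unchanged (x6 unchanged, n1 unchanged); cached -7 stands.
  n6: dirty, but its reads are unchanged (n2 unchanged); cached 7 stands.
  n9: had never run; runs now, result -7.
  n11: a read changed (x3 -3->0) — executes, giving -7 — identical to its old value.
  n12: dirty, but its reads are unchanged (n11 unchanged, n2 unchanged); cached 0 stands.
  n13: dirty, but its reads are unchanged (n6 unchanged, n12 unchanged); cached 0 stands.
  n14: dirty, but its reads are unchanged (n13 unchanged, n12 unchanged); cached 0 stands.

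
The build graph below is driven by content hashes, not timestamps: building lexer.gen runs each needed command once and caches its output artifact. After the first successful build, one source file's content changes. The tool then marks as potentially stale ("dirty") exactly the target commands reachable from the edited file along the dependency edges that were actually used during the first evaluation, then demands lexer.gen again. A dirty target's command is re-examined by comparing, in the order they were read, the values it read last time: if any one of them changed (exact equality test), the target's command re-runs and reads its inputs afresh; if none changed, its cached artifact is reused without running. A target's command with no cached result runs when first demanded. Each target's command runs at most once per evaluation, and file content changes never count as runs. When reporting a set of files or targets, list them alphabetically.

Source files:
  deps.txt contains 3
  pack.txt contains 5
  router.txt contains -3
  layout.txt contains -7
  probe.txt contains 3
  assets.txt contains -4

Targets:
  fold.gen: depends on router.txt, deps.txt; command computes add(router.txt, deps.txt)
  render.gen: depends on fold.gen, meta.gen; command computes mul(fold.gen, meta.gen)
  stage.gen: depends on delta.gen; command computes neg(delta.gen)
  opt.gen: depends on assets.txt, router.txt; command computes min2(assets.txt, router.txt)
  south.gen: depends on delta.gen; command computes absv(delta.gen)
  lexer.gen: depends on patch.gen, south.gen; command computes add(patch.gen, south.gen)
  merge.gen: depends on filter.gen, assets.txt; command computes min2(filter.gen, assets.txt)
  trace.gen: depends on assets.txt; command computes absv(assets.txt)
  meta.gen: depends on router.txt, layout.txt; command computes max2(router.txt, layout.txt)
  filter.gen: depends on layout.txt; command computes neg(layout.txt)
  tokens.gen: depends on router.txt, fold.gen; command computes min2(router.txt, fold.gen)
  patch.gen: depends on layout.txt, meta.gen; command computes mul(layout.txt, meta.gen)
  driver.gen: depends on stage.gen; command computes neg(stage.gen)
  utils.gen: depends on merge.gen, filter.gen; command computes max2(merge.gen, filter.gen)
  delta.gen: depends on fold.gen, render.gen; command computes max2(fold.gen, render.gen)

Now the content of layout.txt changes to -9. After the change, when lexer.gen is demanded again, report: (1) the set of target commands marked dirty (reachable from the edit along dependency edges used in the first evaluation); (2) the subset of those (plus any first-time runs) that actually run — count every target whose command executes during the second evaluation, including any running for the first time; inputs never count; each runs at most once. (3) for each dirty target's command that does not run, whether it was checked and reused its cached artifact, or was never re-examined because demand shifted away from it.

Dirty set: delta.gen, lexer.gen, meta.gen, patch.gen, render.gen, south.gen.
Run set: lexer.gen, meta.gen, patch.gen (3 run).
Re-examined without running (cache reused): delta.gen, render.gen, south.gen.
The important point: at render.gen every value read last time is unchanged, so the dirty flag clears without a run.

Initial pass — values computed on the first demand:
  fold.gen = add(-3, 3) = 0
  meta.gen = max2(-3, -7) = -3
  patch.gen = mul(-7, -3) = 21
  render.gen = mul(0, -3) = 0
  delta.gen = max2(0, 0) = 0
  south.gen = absv(0) = 0
  lexer.gen = add(21, 0) = 21

Second demand — change propagation:
  meta.gen: re-runs because layout.txt -7->-9; new result -3 (unchanged).
  patch.gen: re-runs because layout.txt -7->-9; new result 27.
  render.gen: re-examined; everything it read last time is the same (fold.gen unchanged, meta.gen unchanged) — cache 0 kept, no run.
  delta.gen: re-examined; everything it read last time is the same (fold.gen unchanged, render.gen unchanged) — cache 0 kept, no run.
  south.gen: re-examined; everything it read last time is the same (delta.gen unchanged) — cache 0 kept, no run.
  lexer.gen: re-runs because patch.gen 21->27; new result 27.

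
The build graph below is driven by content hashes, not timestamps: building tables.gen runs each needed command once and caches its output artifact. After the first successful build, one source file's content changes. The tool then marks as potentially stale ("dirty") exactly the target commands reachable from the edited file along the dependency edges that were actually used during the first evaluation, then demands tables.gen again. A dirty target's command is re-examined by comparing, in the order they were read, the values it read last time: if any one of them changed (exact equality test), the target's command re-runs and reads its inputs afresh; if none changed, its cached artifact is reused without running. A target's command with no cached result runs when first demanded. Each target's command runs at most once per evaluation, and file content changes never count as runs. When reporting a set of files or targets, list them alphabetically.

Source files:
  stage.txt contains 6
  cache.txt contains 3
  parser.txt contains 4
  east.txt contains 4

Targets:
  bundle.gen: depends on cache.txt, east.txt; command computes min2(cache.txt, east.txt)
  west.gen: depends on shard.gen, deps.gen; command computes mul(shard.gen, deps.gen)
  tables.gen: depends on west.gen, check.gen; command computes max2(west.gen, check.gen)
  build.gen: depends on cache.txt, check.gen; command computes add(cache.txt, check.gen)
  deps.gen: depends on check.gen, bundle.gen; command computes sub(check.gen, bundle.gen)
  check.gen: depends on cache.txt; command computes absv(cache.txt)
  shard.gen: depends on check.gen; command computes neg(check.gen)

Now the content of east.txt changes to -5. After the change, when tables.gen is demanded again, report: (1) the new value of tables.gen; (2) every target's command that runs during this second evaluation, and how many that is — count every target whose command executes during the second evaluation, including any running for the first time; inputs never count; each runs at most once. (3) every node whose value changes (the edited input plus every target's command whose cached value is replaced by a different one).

Initial pass — values computed on the first demand:
  bundle.gen = min2(3, 4) = 3
  check.gen = absv(3) = 3
  deps.gen = sub(3, 3) = 0
  shard.gen = neg(3) = -3
  west.gen = mul(-3, 0) = 0
  tables.gen = max2(0, 3) = 3

Second demand — change propagation:
  bundle.gen: re-runs because east.txt 4->-5; new result -5.
  deps.gen: re-runs because bundle.gen 3->-5; new result 8.
  west.gen: re-runs because deps.gen 0->8; new result -24.
  tables.gen: re-runs because west.gen 0->-24; new result 3 (unchanged).

tables.gen now evaluates to 3.
Run set: bundle.gen, deps.gen, tables.gen, west.gen (4 run).
Changed values: bundle.gen, deps.gen, east.txt, west.gen.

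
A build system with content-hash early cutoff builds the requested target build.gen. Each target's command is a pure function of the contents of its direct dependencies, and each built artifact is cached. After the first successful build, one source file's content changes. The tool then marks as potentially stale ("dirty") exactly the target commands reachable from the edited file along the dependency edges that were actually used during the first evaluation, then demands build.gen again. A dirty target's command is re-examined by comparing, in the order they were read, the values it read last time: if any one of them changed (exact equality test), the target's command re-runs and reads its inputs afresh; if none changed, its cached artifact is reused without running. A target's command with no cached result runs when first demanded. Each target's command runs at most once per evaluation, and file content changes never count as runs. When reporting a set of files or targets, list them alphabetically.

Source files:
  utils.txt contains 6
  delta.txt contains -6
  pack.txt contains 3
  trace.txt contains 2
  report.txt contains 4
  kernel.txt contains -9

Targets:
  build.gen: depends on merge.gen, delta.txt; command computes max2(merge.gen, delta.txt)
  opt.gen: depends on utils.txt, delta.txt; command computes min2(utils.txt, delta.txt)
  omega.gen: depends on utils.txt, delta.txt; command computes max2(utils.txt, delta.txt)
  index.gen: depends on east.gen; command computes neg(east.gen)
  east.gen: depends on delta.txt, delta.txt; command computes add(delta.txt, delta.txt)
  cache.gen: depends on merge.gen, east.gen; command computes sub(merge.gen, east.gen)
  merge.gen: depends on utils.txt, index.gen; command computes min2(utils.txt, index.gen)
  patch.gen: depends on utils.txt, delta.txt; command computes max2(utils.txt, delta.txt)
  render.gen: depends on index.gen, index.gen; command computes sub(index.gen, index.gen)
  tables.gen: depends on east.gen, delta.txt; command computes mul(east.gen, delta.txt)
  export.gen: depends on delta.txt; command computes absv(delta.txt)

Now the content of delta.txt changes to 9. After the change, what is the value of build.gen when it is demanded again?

New value of build.gen: 9.

First evaluation (everything demanded from the output):
  east.gen = add(-6, -6) = -12
  index.gen = neg(-12) = 12
  merge.gen = min2(6, 12) = 6
  build.gen = max2(6, -6) = 6

Propagation after the edit:
  east.gen: runs — delta.txt -6->9; delta.txt -6->9; result 18.
  index.gen: runs — east.gen -12->18; result -18.
  merge.gen: runs — index.gen 12->-18; result -18.
  build.gen: runs — merge.gen 6->-18; delta.txt -6->9; result 9.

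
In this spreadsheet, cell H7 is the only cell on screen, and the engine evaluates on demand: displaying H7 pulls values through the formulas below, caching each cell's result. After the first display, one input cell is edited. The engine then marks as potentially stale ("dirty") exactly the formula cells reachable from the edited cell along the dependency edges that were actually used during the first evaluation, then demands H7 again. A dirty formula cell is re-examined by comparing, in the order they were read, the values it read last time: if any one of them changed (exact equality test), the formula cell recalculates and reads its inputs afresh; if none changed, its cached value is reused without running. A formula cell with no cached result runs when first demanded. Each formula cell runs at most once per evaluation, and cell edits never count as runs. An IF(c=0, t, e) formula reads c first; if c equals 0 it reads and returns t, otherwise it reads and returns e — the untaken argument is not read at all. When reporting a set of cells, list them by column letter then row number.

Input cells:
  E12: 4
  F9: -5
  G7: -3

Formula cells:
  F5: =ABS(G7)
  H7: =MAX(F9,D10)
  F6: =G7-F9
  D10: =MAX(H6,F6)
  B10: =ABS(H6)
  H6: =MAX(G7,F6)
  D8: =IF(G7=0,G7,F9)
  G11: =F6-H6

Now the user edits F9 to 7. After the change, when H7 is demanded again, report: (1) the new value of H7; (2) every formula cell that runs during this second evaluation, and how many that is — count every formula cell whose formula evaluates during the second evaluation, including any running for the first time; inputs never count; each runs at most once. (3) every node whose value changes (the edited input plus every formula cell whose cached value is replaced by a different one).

Initial pass — values computed on the first demand:
  F6 = -3 - -5 = 2
  H6 = MAX(-3, 2) = 2
  D10 = MAX(2, 2) = 2
  H7 = MAX(-5, 2) = 2

Second demand — change propagation:
  F6: re-runs because F9 -5->7; new result -10.
  H6: re-runs because F6 2->-10; new result -3.
  D10: re-runs because H6 2->-3; F6 2->-10; new result -3.
  H7: re-runs because F9 -5->7; D10 2->-3; new result 7.

H7 now evaluates to 7.
Run set: D10, F6, H6, H7 (4 run).
Changed values: D10, F6, F9, H6, H7.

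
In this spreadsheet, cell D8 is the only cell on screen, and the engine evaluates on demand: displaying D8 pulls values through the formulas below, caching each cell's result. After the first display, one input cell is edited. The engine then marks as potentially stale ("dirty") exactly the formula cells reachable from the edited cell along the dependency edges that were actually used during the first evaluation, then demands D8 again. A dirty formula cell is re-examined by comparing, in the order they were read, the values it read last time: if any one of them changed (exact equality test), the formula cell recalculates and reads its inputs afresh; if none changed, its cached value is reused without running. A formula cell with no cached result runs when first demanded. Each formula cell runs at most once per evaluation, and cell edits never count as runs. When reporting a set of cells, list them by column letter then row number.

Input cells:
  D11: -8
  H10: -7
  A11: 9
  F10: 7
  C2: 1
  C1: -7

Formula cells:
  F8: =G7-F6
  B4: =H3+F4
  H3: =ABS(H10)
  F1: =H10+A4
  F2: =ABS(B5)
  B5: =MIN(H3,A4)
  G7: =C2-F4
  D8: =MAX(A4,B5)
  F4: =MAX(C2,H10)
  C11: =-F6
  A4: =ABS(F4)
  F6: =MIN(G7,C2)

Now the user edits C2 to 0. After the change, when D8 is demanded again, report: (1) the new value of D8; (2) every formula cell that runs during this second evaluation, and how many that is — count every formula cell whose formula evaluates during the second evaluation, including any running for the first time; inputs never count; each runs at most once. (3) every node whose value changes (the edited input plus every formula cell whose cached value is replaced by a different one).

D8 now evaluates to 0.
Run set: A4, B5, D8, F4 (4 run).
Changed values: A4, B5, C2, D8, F4.

Initial pass — values computed on the first demand:
  F4 = MAX(1, -7) = 1
  A4 = ABS(1) = 1
  H3 = ABS(-7) = 7
  B5 = MIN(7, 1) = 1
  D8 = MAX(1, 1) = 1

Second demand — change propagation:
  F4: re-runs because C2 1->0; new result 0.
  A4: re-runs because F4 1->0; new result 0.
  B5: re-runs because A4 1->0; new result 0.
  D8: re-runs because A4 1->0; B5 1->0; new result 0.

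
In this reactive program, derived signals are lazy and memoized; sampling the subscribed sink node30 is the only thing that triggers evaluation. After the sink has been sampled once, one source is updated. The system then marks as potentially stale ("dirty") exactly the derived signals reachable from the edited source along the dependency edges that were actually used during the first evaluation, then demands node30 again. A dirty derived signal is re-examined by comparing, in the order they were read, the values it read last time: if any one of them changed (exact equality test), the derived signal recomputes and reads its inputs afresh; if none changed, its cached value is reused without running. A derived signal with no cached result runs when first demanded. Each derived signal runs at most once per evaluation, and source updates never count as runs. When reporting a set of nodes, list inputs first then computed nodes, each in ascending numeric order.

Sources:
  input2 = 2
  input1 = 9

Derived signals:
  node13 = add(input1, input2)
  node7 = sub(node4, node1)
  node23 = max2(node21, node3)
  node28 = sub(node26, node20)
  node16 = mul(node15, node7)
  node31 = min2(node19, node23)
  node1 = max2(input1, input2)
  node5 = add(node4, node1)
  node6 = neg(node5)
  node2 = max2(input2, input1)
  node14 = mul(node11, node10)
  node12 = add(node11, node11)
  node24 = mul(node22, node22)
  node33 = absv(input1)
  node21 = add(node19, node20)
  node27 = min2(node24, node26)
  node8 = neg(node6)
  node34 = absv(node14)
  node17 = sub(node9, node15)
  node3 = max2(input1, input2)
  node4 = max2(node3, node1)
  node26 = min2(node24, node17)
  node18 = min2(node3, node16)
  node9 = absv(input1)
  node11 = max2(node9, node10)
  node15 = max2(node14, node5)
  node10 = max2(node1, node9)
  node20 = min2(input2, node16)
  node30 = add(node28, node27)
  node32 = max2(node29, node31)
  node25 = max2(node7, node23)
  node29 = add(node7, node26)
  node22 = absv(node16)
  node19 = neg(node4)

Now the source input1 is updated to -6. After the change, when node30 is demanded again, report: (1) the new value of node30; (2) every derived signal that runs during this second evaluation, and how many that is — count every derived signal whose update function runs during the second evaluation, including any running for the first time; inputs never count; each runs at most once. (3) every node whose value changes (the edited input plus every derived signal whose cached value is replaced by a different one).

First demand of the output computes:
  node1 = max2(9, 2) = 9
  node3 = max2(9, 2) = 9
  node4 = max2(9, 9) = 9
  node5 = add(9, 9) = 18
  node7 = sub(9, 9) = 0
  node9 = absv(9) = 9
  node10 = max2(9, 9) = 9
  node11 = max2(9, 9) = 9
  node14 = mul(9, 9) = 81
  node15 = max2(81, 18) = 81
  node16 = mul(81, 0) = 0
  node17 = sub(9, 81) = -72
  node20 = min2(2, 0) = 0
  node22 = absv(0) = 0
  node24 = mul(0, 0) = 0
  node26 = min2(0, -72) = -72
  node27 = min2(0, -72) = -72
  node28 = sub(-72, 0) = -72
  node30 = add(-72, -72) = -144

After the edit, cleaning proceeds:
  node1: a read changed (input1 9->-6) — executes, giving 2.
  node3: a read changed (input1 9->-6) — executes, giving 2.
  node4: a read changed (node3 9->2; node1 9->2) — executes, giving 2.
  node5: a read changed (node4 9->2; node1 9->2) — executes, giving 4.
  node7: a read changed (node4 9->2; node1 9->2) — executes, giving 0 — identical to its old value.
  node9: a read changed (input1 9->-6) — executes, giving 6.
  node10: a read changed (node1 9->2; node9 9->6) — executes, giving 6.
  node11: a read changed (node9 9->6; node10 9->6) — executes, giving 6.
  node14: a read changed (node11 9->6; node10 9->6) — executes, giving 36.
  node15: a read changed (node14 81->36; node5 18->4) — executes, giving 36.
  node16: a read changed (node15 81->36) — executes, giving 0 — identical to its old value.
  node17: a read changed (node9 9->6; node15 81->36) — executes, giving -30.
  node20: dirty, but its reads are unchanged (input2 unchanged, node16 unchanged); cached 0 stands.
  node22: dirty, but its reads are unchanged (node16 unchanged); cached 0 stands.
  node24: dirty, but its reads are unchanged (node22 unchanged, node22 unchanged); cached 0 stands.
  node26: a read changed (node17 -72->-30) — executes, giving -30.
  node27: a read changed (node26 -72->-30) — executes, giving -30.
  node28: a read changed (node26 -72->-30) — executes, giving -30.
  node30: a read changed (node28 -72->-30; node27 -72->-30) — executes, giving -60.

Note where the cutoff bites: node20 is checked, finds nothing changed, and keeps its cache.

Demanding node30 again yields -60.
16 derived signals run: node1, node3, node4, node5, node7, node9, node10, node11, node14, node15, node16, node17, node26, node27, node28, node30.
The nodes whose values change: input1, node1, node3, node4, node5, node9, node10, node11, node14, node15, node17, node26, node27, node28, node30.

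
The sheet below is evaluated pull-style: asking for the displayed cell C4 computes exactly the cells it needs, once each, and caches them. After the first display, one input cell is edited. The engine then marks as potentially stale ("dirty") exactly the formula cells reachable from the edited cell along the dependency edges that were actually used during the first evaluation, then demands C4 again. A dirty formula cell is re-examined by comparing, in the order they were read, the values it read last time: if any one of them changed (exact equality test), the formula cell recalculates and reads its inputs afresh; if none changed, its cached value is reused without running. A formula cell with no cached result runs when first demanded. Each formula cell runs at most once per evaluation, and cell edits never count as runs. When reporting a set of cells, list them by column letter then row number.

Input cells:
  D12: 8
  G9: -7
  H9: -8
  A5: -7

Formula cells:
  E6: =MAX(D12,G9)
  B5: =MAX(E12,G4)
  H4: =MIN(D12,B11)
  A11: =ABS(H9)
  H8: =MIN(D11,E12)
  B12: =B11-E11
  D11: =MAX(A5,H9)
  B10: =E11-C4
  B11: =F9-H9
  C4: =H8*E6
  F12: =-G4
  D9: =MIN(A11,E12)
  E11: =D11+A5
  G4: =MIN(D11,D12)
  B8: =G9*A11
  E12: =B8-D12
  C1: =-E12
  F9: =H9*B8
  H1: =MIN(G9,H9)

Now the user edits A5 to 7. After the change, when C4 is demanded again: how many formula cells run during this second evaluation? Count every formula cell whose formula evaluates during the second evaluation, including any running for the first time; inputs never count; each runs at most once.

2 formula cells run: D11, H8.
Note the absorption at H8: it re-runs yet its value is the same, leaving the output's value untouched.

First demand of the output computes:
  A11 = ABS(-8) = 8
  B8 = -7 * 8 = -56
  D11 = MAX(-7, -8) = -7
  E6 = MAX(8, -7) = 8
  E12 = -56 - 8 = -64
  H8 = MIN(-7, -64) = -64
  C4 = -64 * 8 = -512

After the edit, cleaning proceeds:
  D11: a read changed (A5 -7->7) — executes, giving 7.
  H8: a read changed (D11 -7->7) — executes, giving -64 — identical to its old value.
  C4: dirty, but its reads are unchanged (H8 unchanged, E6 unchanged); cached -512 stands.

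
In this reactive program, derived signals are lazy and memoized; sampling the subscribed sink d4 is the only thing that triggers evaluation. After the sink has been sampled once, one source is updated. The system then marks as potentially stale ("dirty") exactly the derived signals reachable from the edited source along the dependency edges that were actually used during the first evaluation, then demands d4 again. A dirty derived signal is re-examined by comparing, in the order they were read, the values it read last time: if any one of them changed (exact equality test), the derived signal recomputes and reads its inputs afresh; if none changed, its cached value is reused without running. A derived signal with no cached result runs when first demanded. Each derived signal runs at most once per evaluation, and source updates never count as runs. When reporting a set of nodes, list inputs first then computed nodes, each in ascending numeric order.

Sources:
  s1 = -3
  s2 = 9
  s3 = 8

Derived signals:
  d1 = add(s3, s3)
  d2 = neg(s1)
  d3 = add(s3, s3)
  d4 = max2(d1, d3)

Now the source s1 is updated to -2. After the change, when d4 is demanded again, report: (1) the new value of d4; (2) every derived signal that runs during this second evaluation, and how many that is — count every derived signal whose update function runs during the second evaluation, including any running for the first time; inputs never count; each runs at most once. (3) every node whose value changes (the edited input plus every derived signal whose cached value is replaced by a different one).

Demanding d4 again yields 16.
0 derived signals run: none.
The nodes whose values change: s1.
Note the shortcut — s1 feeds only undemanded nodes, so no recomputation happens.

First demand of the output computes:
  d1 = add(8, 8) = 16
  d3 = add(8, 8) = 16
  d4 = max2(16, 16) = 16

After the edit, cleaning proceeds:
  s1 only reaches undemanded nodes; the second demand re-runs nothing.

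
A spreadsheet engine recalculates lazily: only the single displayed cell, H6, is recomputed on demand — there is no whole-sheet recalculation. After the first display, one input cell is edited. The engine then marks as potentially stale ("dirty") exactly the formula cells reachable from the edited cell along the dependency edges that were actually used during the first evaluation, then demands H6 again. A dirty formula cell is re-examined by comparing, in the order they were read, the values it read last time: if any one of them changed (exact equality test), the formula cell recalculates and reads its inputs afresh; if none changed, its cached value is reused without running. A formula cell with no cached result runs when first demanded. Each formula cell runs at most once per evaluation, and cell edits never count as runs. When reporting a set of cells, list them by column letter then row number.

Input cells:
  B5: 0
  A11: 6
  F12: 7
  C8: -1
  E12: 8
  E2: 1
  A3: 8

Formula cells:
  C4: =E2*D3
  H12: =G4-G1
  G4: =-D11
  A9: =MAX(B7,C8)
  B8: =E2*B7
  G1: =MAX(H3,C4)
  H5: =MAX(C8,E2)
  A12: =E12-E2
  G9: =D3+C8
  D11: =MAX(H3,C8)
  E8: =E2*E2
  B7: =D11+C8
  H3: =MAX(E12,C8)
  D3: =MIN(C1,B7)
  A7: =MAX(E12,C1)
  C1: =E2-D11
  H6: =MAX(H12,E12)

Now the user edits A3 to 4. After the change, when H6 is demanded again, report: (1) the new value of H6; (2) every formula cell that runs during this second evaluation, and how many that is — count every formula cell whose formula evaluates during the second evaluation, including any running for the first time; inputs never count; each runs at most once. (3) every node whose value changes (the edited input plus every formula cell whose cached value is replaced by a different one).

New value of H6: 8.
Formula cells that run: none — 0 in total.
Values that change: A3.
Key observation: A3 is never demanded by the output, so the edit triggers no recomputation at all.

First evaluation (everything demanded from the output):
  H3 = MAX(8, -1) = 8
  D11 = MAX(8, -1) = 8
  B7 = 8 + -1 = 7
  C1 = 1 - 8 = -7
  D3 = MIN(-7, 7) = -7
  C4 = 1 * -7 = -7
  G1 = MAX(8, -7) = 8
  G4 = -(8) = -8
  H12 = -8 - 8 = -16
  H6 = MAX(-16, 8) = 8

Propagation after the edit:
  A3 feeds no computation that the output demands — nothing is marked dirty and nothing runs.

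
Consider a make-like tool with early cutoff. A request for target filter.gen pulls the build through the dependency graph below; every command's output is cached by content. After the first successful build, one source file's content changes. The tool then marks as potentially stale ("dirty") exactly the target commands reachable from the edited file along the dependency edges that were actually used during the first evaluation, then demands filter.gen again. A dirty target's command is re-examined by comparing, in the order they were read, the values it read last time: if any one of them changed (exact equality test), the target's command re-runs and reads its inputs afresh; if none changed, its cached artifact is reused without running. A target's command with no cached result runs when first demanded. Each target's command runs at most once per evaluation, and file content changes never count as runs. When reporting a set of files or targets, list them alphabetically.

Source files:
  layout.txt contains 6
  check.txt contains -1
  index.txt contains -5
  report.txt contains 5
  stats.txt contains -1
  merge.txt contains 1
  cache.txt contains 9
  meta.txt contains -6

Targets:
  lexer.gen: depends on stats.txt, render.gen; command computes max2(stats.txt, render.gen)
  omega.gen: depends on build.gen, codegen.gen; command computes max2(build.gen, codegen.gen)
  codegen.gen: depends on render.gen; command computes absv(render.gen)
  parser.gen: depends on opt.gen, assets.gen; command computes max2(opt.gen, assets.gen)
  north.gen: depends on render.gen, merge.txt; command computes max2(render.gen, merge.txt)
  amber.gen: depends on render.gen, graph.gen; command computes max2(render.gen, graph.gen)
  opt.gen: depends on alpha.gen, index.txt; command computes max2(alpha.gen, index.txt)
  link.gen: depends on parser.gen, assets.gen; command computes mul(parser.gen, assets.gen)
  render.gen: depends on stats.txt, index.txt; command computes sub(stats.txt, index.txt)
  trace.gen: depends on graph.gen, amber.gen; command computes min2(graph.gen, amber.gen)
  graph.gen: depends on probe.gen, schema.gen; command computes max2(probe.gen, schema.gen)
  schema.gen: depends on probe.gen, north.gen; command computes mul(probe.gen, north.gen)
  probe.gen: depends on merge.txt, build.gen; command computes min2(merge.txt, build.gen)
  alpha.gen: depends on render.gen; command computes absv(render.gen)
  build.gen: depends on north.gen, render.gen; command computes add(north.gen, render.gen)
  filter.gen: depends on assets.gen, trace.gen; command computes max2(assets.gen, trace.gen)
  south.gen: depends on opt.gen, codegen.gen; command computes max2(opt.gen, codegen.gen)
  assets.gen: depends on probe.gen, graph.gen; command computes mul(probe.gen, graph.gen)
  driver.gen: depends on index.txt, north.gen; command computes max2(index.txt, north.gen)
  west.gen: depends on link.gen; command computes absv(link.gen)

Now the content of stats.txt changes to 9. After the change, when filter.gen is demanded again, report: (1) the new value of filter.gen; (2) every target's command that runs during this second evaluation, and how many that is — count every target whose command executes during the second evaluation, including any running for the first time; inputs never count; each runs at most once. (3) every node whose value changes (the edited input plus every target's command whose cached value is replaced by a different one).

Demanding filter.gen again yields 14.
10 target commands run: amber.gen, assets.gen, build.gen, filter.gen, graph.gen, north.gen, probe.gen, render.gen, schema.gen, trace.gen.
The nodes whose values change: amber.gen, assets.gen, build.gen, filter.gen, graph.gen, north.gen, render.gen, schema.gen, stats.txt, trace.gen.

First demand of the output computes:
  render.gen = sub(-1, -5) = 4
  north.gen = max2(4, 1) = 4
  build.gen = add(4, 4) = 8
  probe.gen = min2(1, 8) = 1
  schema.gen = mul(1, 4) = 4
  graph.gen = max2(1, 4) = 4
  amber.gen = max2(4, 4) = 4
  assets.gen = mul(1, 4) = 4
  trace.gen = min2(4, 4) = 4
  filter.gen = max2(4, 4) = 4

After the edit, cleaning proceeds:
  render.gen: a read changed (stats.txt -1->9) — executes, giving 14.
  north.gen: a read changed (render.gen 4->14) — executes, giving 14.
  build.gen: a read changed (north.gen 4->14; render.gen 4->14) — executes, giving 28.
  probe.gen: a read changed (build.gen 8->28) — executes, giving 1 — identical to its old value.
  schema.gen: a read changed (north.gen 4->14) — executes, giving 14.
  graph.gen: a read changed (schema.gen 4->14) — executes, giving 14.
  amber.gen: a read changed (render.gen 4->14; graph.gen 4->14) — executes, giving 14.
  assets.gen: a read changed (graph.gen 4->14) — executes, giving 14.
  trace.gen: a read changed (graph.gen 4->14; amber.gen 4->14) — executes, giving 14.
  filter.gen: a read changed (assets.gen 4->14; trace.gen 4->14) — executes, giving 14.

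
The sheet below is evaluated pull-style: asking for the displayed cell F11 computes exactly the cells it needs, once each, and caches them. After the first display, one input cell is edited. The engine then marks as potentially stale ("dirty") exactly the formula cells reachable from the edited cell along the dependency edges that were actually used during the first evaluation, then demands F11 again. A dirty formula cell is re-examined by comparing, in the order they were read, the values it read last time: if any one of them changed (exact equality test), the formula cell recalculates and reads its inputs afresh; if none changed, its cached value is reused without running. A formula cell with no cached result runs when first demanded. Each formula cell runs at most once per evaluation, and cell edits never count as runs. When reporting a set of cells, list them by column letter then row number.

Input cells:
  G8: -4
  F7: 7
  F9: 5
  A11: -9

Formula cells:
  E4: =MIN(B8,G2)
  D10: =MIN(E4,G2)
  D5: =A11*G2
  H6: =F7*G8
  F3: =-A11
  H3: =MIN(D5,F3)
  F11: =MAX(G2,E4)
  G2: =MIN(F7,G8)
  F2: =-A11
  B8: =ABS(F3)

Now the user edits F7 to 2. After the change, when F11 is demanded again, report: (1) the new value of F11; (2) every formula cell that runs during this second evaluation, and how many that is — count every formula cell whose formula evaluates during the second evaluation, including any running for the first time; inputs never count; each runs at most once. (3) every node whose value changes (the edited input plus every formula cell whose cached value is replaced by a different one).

Demanding F11 again yields -4.
1 formula cells run: G2.
The nodes whose values change: F7.
Note the absorption at G2: it re-runs yet its value is the same, leaving the output's value untouched.

First demand of the output computes:
  F3 = -(-9) = 9
  B8 = ABS(9) = 9
  G2 = MIN(7, -4) = -4
  E4 = MIN(9, -4) = -4
  F11 = MAX(-4, -4) = -4

After the edit, cleaning proceeds:
  G2: a read changed (F7 7->2) — executes, giving -4 — identical to its old value.
  E4: dirty, but its reads are unchanged (B8 unchanged, G2 unchanged); cached -4 stands.
  F11: dirty, but its reads are unchanged (G2 unchanged, E4 unchanged); cached -4 stands.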